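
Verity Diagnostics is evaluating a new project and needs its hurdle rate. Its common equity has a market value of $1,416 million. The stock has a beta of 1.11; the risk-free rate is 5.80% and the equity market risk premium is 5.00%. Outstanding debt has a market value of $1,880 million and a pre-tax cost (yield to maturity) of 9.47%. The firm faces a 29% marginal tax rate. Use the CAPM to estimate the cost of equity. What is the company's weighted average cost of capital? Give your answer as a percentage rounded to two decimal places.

Cost of equity via CAPM: Re = 5.8% + 1.11 × 5.0% = 11.3500%.
Total capital V = 1416 + 1880 = 3296.
Equity: weight = 1416/3296 = 0.4296; cost = 11.35%.
Debt: weight = 1880/3296 = 0.5704; after-tax cost = 9.47% × (1 − 29%) = 6.7237%.
WACC = 0.4296 × 11.3500% + 0.5704 × 6.7237% = 8.7112%.

8.71%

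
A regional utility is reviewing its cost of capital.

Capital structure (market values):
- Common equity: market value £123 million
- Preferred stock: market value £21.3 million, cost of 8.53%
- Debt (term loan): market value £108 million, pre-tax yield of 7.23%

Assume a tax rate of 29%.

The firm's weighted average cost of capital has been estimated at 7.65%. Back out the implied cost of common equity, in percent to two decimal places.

Total capital V = 123 + 21.3 + 108 = 252.3.
Equity weight = 123/252.3 = 0.4875.
Preferred weight = 21.3/252.3 = 0.0844.
Term loan weight = 108/252.3 = 0.4281.
Debt contribution = 0.4281 × 7.23% × (1 − 29%) = 2.1974%.
Preferred contribution = 0.0844 × 8.53% = 0.7201%.
Required equity contribution = 7.65% − 2.9175% = 4.7325%.
Re = 4.7325% / 0.4875 = 9.7074%.

9.71%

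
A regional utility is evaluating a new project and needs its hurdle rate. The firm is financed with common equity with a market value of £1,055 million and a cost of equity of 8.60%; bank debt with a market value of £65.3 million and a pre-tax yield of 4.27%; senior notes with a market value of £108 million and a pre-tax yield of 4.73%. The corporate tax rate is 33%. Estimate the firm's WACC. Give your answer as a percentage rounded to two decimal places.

Total capital V = 1055 + 65.3 + 108 = 1228.3.
Equity: weight = 1055/1228.3 = 0.8589; cost = 8.6%.
Bank debt: weight = 65.3/1228.3 = 0.0532; after-tax cost = 4.27% × (1 − 33%) = 2.8609%.
Senior notes: weight = 108/1228.3 = 0.0879; after-tax cost = 4.73% × (1 − 33%) = 3.1691%.
WACC = 0.8589 × 8.6000% + 0.0532 × 2.8609% + 0.0879 × 3.1691% = 7.8174%.

7.82%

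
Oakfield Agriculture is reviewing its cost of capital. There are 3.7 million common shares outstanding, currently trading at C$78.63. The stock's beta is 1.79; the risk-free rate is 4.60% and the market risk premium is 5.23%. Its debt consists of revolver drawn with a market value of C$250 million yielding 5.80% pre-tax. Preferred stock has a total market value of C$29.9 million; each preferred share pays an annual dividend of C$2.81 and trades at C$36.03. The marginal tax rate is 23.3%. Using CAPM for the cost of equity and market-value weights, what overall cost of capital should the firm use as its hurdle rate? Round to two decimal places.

9.47%

Cost of equity via CAPM: Re = 4.6% + 1.79 × 5.23% = 13.9617%.
Cost of preferred: Rp = 2.81 / 36.03 = 7.7991%.
Market value of equity E = 78.63 × 3.7m = 290.931m.
Total capital V = 290.931 + 29.9 + 250 = 570.831.
Equity: weight = 290.931/570.831 = 0.5097; cost = 13.9617%.
Preferred: weight = 29.9/570.831 = 0.0524; cost = 7.7991%.
Revolver drawn: weight = 250/570.831 = 0.4380; after-tax cost = 5.8% × (1 − 23.3%) = 4.4486%.
WACC = 0.5097 × 13.9617% + 0.0524 × 7.7991% + 0.4380 × 4.4486% = 9.4726%.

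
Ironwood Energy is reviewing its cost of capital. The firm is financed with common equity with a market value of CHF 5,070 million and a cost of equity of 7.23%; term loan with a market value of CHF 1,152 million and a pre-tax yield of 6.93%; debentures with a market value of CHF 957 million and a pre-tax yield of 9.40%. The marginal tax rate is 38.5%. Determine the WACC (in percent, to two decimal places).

Total capital V = 5070 + 1152 + 957 = 7179.
Equity: weight = 5070/7179 = 0.7062; cost = 7.23%.
Term loan: weight = 1152/7179 = 0.1605; after-tax cost = 6.93% × (1 − 38.5%) = 4.2619%.
Debentures: weight = 957/7179 = 0.1333; after-tax cost = 9.4% × (1 − 38.5%) = 5.7810%.
WACC = 0.7062 × 7.2300% + 0.1605 × 4.2619% + 0.1333 × 5.7810% = 6.5606%.

6.56%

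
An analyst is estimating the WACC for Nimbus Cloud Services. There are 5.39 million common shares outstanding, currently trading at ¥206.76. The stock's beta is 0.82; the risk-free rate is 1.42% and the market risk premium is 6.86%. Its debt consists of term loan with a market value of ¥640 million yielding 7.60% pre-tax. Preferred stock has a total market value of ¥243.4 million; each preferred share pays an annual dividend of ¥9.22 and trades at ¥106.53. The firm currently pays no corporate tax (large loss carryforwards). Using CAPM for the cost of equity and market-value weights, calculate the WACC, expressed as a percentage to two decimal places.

Cost of equity via CAPM: Re = 1.42% + 0.82 × 6.86% = 7.0452%.
Cost of preferred: Rp = 9.22 / 106.53 = 8.6548%.
Market value of equity E = 206.76 × 5.39m = 1114.4364m.
Total capital V = 1114.4364 + 243.4 + 640 = 1997.8364.
Equity: weight = 1114.4364/1997.8364 = 0.5578; cost = 7.0452%.
Preferred: weight = 243.4/1997.8364 = 0.1218; cost = 8.6548%.
Term loan: weight = 640/1997.8364 = 0.3203; after-tax cost = 7.6% × (1 − 0%) = 7.6000%.
WACC = 0.5578 × 7.0452% + 0.1218 × 8.6548% + 0.3203 × 7.6000% = 7.4190%.

7.42%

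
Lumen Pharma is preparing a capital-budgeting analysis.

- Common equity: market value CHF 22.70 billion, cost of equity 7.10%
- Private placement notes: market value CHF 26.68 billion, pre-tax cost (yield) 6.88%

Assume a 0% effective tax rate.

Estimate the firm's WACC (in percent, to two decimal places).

Total capital V = 22.7 + 26.68 = 49.38.
Equity: weight = 22.7/49.38 = 0.4597; cost = 7.1%.
Private placement notes: weight = 26.68/49.38 = 0.5403; after-tax cost = 6.88% × (1 − 0%) = 6.8800%.
WACC = 0.4597 × 7.1000% + 0.5403 × 6.8800% = 6.9811%.

6.98%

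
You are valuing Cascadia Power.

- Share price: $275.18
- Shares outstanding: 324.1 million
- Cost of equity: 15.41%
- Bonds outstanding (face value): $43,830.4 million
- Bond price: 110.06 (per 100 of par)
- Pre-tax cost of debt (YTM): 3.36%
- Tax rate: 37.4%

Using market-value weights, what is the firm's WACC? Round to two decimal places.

10.74%

Market value of equity E = 275.18 × 324.1m = 89185.838m. Market value of debt D = 43830.4m × 110.06/100 = 48239.73824m.
Total capital V = 89185.838 + 48239.73824 = 137425.57624.
Equity: weight = 89185.838/137425.57624 = 0.6490; cost = 15.41%.
Bonds outstanding: weight = 48239.73824/137425.57624 = 0.3510; after-tax cost = 3.36% × (1 − 37.4%) = 2.1034%.
WACC = 0.6490 × 15.4100% + 0.3510 × 2.1034% = 10.7390%.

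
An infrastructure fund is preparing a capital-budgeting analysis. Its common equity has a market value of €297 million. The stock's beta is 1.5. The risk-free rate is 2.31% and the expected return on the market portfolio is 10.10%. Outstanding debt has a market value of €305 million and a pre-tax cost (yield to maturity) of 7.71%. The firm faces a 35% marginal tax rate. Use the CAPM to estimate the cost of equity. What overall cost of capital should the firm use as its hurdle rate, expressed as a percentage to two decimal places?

Market risk premium = 10.1% − 2.31% = 7.79%.
Cost of equity via CAPM: Re = 2.31% + 1.5 × 7.79% = 13.9950%.
Total capital V = 297 + 305 = 602.
Equity: weight = 297/602 = 0.4934; cost = 13.995%.
Debt: weight = 305/602 = 0.5066; after-tax cost = 7.71% × (1 − 35%) = 5.0115%.
WACC = 0.4934 × 13.9950% + 0.5066 × 5.0115% = 9.4436%.

9.44%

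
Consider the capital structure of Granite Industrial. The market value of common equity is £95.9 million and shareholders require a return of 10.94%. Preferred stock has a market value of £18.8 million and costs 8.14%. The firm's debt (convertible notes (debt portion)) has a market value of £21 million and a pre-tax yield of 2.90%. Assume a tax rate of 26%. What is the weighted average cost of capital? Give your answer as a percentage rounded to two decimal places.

9.19%

Total capital V = 95.9 + 18.8 + 21 = 135.7.
Equity: weight = 95.9/135.7 = 0.7067; cost = 10.94%.
Preferred: weight = 18.8/135.7 = 0.1385; cost = 8.14%.
Convertible notes (debt portion): weight = 21/135.7 = 0.1548; after-tax cost = 2.9% × (1 − 26%) = 2.1460%.
WACC = 0.7067 × 10.9400% + 0.1385 × 8.1400% + 0.1548 × 2.1460% = 9.1912%.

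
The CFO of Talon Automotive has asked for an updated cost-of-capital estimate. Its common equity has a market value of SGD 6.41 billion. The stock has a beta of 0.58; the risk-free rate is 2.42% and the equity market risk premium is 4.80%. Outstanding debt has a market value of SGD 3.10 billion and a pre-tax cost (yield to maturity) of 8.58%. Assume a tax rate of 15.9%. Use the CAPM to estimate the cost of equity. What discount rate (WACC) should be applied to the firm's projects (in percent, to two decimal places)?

5.86%

Cost of equity via CAPM: Re = 2.42% + 0.58 × 4.8% = 5.2040%.
Total capital V = 6.41 + 3.1 = 9.51.
Equity: weight = 6.41/9.51 = 0.6740; cost = 5.204%.
Debt: weight = 3.1/9.51 = 0.3260; after-tax cost = 8.58% × (1 − 15.9%) = 7.2158%.
WACC = 0.6740 × 5.2040% + 0.3260 × 7.2158% = 5.8598%.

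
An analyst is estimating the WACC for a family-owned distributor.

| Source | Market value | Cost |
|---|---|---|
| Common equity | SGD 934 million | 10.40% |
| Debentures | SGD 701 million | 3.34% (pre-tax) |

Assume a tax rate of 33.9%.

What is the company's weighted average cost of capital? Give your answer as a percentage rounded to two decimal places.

6.89%

Total capital V = 934 + 701 = 1635.
Equity: weight = 934/1635 = 0.5713; cost = 10.4%.
Debentures: weight = 701/1635 = 0.4287; after-tax cost = 3.34% × (1 − 33.9%) = 2.2077%.
WACC = 0.5713 × 10.4000% + 0.4287 × 2.2077% = 6.8876%.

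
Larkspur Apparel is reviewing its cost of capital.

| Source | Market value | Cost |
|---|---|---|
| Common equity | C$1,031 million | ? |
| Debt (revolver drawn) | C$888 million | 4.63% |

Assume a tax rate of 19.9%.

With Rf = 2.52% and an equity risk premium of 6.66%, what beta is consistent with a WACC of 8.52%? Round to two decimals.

Total capital V = 1031 + 888 = 1919.
Equity weight = 1031/1919 = 0.5373.
Revolver drawn weight = 888/1919 = 0.4627.
Debt contribution = 0.4627 × 4.63% × (1 − 19.9%) = 1.7161%.
Required equity contribution = 8.52% − 1.7161% = 6.8039%  ⇒  Re = 12.6640%.
CAPM: 12.6640% = 2.52% + β × 6.66%  ⇒  β = 1.5231.

1.52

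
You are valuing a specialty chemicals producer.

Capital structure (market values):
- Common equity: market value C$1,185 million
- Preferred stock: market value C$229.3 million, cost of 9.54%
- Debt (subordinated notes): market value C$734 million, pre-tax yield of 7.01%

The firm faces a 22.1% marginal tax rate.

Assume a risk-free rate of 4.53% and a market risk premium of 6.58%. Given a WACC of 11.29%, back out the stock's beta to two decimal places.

1.63

Total capital V = 1185 + 229.3 + 734 = 2148.3.
Equity weight = 1185/2148.3 = 0.5516.
Preferred weight = 229.3/2148.3 = 0.1067.
Subordinated notes weight = 734/2148.3 = 0.3417.
Debt contribution = 0.3417 × 7.01% × (1 − 22.1%) = 1.8658%.
Preferred contribution = 0.1067 × 9.54% = 1.0183%.
Required equity contribution = 11.29% − 2.8840% = 8.4060%  ⇒  Re = 15.2393%.
CAPM: 15.2393% = 4.53% + β × 6.58%  ⇒  β = 1.6276.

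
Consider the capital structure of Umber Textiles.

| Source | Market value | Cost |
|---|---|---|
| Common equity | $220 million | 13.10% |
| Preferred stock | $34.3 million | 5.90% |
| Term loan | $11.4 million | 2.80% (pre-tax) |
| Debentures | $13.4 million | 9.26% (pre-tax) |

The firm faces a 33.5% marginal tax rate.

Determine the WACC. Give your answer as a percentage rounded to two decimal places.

Total capital V = 220 + 34.3 + 11.4 + 13.4 = 279.1.
Equity: weight = 220/279.1 = 0.7882; cost = 13.1%.
Preferred: weight = 34.3/279.1 = 0.1229; cost = 5.9%.
Term loan: weight = 11.4/279.1 = 0.0408; after-tax cost = 2.8% × (1 − 33.5%) = 1.8620%.
Debentures: weight = 13.4/279.1 = 0.0480; after-tax cost = 9.26% × (1 − 33.5%) = 6.1579%.
WACC = 0.7882 × 13.1000% + 0.1229 × 5.9000% + 0.0408 × 1.8620% + 0.0480 × 6.1579% = 11.4228%.

11.42%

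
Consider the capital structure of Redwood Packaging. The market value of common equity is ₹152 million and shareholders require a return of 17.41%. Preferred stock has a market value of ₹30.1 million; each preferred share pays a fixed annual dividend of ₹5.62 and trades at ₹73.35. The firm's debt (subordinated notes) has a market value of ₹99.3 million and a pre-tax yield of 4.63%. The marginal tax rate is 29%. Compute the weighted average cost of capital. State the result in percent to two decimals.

11.38%

Cost of preferred: Rp = 5.62 / 73.35 = 7.6619%.
Total capital V = 152 + 30.1 + 99.3 = 281.4.
Equity: weight = 152/281.4 = 0.5402; cost = 17.41%.
Preferred: weight = 30.1/281.4 = 0.1070; cost = 7.6619%.
Subordinated notes: weight = 99.3/281.4 = 0.3529; after-tax cost = 4.63% × (1 − 29%) = 3.2873%.
WACC = 0.5402 × 17.4100% + 0.1070 × 7.6619% + 0.3529 × 3.2873% = 11.3837%.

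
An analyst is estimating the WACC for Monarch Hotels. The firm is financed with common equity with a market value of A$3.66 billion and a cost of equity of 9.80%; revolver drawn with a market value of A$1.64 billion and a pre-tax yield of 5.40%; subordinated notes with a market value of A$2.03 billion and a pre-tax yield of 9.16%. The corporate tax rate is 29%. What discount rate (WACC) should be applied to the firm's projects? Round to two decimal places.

7.55%

Total capital V = 3.66 + 1.64 + 2.03 = 7.33.
Equity: weight = 3.66/7.33 = 0.4993; cost = 9.8%.
Revolver drawn: weight = 1.64/7.33 = 0.2237; after-tax cost = 5.4% × (1 − 29%) = 3.8340%.
Subordinated notes: weight = 2.03/7.33 = 0.2769; after-tax cost = 9.16% × (1 − 29%) = 6.5036%.
WACC = 0.4993 × 9.8000% + 0.2237 × 3.8340% + 0.2769 × 6.5036% = 7.5523%.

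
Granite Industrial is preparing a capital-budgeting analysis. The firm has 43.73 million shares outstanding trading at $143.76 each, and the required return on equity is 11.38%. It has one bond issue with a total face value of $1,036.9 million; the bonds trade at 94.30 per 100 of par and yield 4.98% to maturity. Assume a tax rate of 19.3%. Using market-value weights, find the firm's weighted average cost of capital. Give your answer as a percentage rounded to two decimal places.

Market value of equity E = 143.76 × 43.73m = 6286.6248m. Market value of debt D = 1036.9m × 94.3/100 = 977.7967m.
Total capital V = 6286.6248 + 977.7967 = 7264.4215.
Equity: weight = 6286.6248/7264.4215 = 0.8654; cost = 11.38%.
Bonds outstanding: weight = 977.7967/7264.4215 = 0.1346; after-tax cost = 4.98% × (1 − 19.3%) = 4.0189%.
WACC = 0.8654 × 11.3800% + 0.1346 × 4.0189% = 10.3892%.

10.39%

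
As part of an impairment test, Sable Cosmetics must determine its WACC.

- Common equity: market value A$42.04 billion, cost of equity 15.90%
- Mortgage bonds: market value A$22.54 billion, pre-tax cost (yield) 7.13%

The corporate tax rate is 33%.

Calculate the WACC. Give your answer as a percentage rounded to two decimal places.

Total capital V = 42.04 + 22.54 = 64.58.
Equity: weight = 42.04/64.58 = 0.6510; cost = 15.9%.
Mortgage bonds: weight = 22.54/64.58 = 0.3490; after-tax cost = 7.13% × (1 − 33%) = 4.7771%.
WACC = 0.6510 × 15.9000% + 0.3490 × 4.7771% = 12.0178%.

12.02%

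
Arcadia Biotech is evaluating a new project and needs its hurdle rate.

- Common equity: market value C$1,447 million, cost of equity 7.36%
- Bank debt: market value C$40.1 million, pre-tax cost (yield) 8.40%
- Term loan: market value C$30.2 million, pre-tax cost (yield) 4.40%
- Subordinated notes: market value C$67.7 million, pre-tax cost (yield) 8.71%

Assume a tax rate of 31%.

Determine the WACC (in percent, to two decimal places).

7.18%

Total capital V = 1447 + 40.1 + 30.2 + 67.7 = 1585.
Equity: weight = 1447/1585 = 0.9129; cost = 7.36%.
Bank debt: weight = 40.1/1585 = 0.0253; after-tax cost = 8.4% × (1 − 31%) = 5.7960%.
Term loan: weight = 30.2/1585 = 0.0191; after-tax cost = 4.4% × (1 − 31%) = 3.0360%.
Subordinated notes: weight = 67.7/1585 = 0.0427; after-tax cost = 8.71% × (1 − 31%) = 6.0099%.
WACC = 0.9129 × 7.3600% + 0.0253 × 5.7960% + 0.0191 × 3.0360% + 0.0427 × 6.0099% = 7.1804%.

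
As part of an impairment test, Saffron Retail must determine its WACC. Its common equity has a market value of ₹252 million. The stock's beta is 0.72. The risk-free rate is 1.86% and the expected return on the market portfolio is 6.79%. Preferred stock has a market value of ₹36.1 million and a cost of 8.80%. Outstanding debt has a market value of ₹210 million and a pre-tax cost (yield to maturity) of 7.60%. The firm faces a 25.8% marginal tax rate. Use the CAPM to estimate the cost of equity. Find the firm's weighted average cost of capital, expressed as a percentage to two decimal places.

Market risk premium = 6.79% − 1.86% = 4.93%.
Cost of equity via CAPM: Re = 1.86% + 0.72 × 4.93% = 5.4096%.
Total capital V = 252 + 36.1 + 210 = 498.1.
Equity: weight = 252/498.1 = 0.5059; cost = 5.4096%.
Preferred: weight = 36.1/498.1 = 0.0725; cost = 8.8%.
Debt: weight = 210/498.1 = 0.4216; after-tax cost = 7.6% × (1 − 25.8%) = 5.6392%.
WACC = 0.5059 × 5.4096% + 0.0725 × 8.8000% + 0.4216 × 5.6392% = 5.7521%.

5.75%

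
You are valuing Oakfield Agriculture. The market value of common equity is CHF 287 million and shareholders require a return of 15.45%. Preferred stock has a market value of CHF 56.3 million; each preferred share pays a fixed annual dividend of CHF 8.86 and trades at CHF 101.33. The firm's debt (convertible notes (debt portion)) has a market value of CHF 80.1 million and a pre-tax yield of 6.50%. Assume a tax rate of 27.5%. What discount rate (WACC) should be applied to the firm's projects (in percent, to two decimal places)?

Cost of preferred: Rp = 8.86 / 101.33 = 8.7437%.
Total capital V = 287 + 56.3 + 80.1 = 423.4.
Equity: weight = 287/423.4 = 0.6778; cost = 15.45%.
Preferred: weight = 56.3/423.4 = 0.1330; cost = 8.7437%.
Convertible notes (debt portion): weight = 80.1/423.4 = 0.1892; after-tax cost = 6.5% × (1 − 27.5%) = 4.7125%.
WACC = 0.6778 × 15.4500% + 0.1330 × 8.7437% + 0.1892 × 4.7125% = 12.5269%.

12.53%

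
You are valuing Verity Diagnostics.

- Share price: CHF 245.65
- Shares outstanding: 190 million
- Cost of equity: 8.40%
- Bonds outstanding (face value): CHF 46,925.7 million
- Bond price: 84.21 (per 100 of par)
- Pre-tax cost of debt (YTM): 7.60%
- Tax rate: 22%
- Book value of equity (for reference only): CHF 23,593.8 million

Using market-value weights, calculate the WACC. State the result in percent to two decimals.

7.27%

Market value of equity E = 245.65 × 190m = 46673.5m. Market value of debt D = 46925.7m × 84.21/100 = 39516.13197m.
Total capital V = 46673.5 + 39516.13197 = 86189.63197.
Equity: weight = 46673.5/86189.63197 = 0.5415; cost = 8.4%.
Bonds outstanding: weight = 39516.13197/86189.63197 = 0.4585; after-tax cost = 7.6% × (1 − 22%) = 5.9280%.
WACC = 0.5415 × 8.4000% + 0.4585 × 5.9280% = 7.2666%.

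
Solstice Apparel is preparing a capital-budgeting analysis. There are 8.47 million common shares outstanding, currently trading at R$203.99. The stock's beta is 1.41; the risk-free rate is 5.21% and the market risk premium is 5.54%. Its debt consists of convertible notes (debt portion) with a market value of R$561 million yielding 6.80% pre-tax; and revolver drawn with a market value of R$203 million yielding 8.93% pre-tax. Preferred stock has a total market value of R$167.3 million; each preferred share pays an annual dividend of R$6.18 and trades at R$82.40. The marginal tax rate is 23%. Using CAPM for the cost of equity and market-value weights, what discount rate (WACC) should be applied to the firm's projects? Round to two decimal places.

Cost of equity via CAPM: Re = 5.21% + 1.41 × 5.54% = 13.0214%.
Cost of preferred: Rp = 6.18 / 82.4 = 7.5000%.
Market value of equity E = 203.99 × 8.47m = 1727.7953m.
Total capital V = 1727.7953 + 167.3 + 561 + 203 = 2659.0953.
Equity: weight = 1727.7953/2659.0953 = 0.6498; cost = 13.0214%.
Preferred: weight = 167.3/2659.0953 = 0.0629; cost = 7.5%.
Convertible notes (debt portion): weight = 561/2659.0953 = 0.2110; after-tax cost = 6.8% × (1 − 23%) = 5.2360%.
Revolver drawn: weight = 203/2659.0953 = 0.0763; after-tax cost = 8.93% × (1 − 23%) = 6.8761%.
WACC = 0.6498 × 13.0214% + 0.0629 × 7.5000% + 0.2110 × 5.2360% + 0.0763 × 6.8761% = 10.5624%.

10.56%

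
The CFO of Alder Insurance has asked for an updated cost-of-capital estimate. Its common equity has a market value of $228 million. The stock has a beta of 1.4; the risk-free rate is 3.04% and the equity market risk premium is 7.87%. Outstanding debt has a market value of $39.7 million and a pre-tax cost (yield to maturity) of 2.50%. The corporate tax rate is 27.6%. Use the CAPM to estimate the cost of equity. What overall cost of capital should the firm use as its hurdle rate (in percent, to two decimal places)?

Cost of equity via CAPM: Re = 3.04% + 1.4 × 7.87% = 14.0580%.
Total capital V = 228 + 39.7 = 267.7.
Equity: weight = 228/267.7 = 0.8517; cost = 14.058%.
Debt: weight = 39.7/267.7 = 0.1483; after-tax cost = 2.5% × (1 − 27.6%) = 1.8100%.
WACC = 0.8517 × 14.0580% + 0.1483 × 1.8100% = 12.2416%.

12.24%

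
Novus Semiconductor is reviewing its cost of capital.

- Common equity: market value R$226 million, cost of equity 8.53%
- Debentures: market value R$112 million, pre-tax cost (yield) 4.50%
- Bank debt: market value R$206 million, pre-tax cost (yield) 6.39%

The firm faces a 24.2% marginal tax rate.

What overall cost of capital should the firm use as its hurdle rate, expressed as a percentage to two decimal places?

6.08%

Total capital V = 226 + 112 + 206 = 544.
Equity: weight = 226/544 = 0.4154; cost = 8.53%.
Debentures: weight = 112/544 = 0.2059; after-tax cost = 4.5% × (1 − 24.2%) = 3.4110%.
Bank debt: weight = 206/544 = 0.3787; after-tax cost = 6.39% × (1 − 24.2%) = 4.8436%.
WACC = 0.4154 × 8.5300% + 0.2059 × 3.4110% + 0.3787 × 4.8436% = 6.0801%.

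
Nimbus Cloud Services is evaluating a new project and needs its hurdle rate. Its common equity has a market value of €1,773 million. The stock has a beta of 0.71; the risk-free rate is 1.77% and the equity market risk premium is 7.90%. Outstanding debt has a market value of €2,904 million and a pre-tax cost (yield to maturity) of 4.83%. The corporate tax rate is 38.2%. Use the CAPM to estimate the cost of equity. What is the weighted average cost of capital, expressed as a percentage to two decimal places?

Cost of equity via CAPM: Re = 1.77% + 0.71 × 7.9% = 7.3790%.
Total capital V = 1773 + 2904 = 4677.
Equity: weight = 1773/4677 = 0.3791; cost = 7.379%.
Debt: weight = 2904/4677 = 0.6209; after-tax cost = 4.83% × (1 − 38.2%) = 2.9849%.
WACC = 0.3791 × 7.3790% + 0.6209 × 2.9849% = 4.6507%.

4.65%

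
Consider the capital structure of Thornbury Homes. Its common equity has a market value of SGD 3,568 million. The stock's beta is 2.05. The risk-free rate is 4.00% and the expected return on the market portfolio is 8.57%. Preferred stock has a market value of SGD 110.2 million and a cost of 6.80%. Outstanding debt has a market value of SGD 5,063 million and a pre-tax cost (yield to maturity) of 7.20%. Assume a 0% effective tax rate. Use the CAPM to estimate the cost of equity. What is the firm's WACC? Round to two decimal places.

Market risk premium = 8.57% − 4.0% = 4.57%.
Cost of equity via CAPM: Re = 4.0% + 2.05 × 4.57% = 13.3685%.
Total capital V = 3568 + 110.2 + 5063 = 8741.2.
Equity: weight = 3568/8741.2 = 0.4082; cost = 13.3685%.
Preferred: weight = 110.2/8741.2 = 0.0126; cost = 6.8%.
Debt: weight = 5063/8741.2 = 0.5792; after-tax cost = 7.2% × (1 − 0%) = 7.2000%.
WACC = 0.4082 × 13.3685% + 0.0126 × 6.8000% + 0.5792 × 7.2000% = 9.7128%.

9.71%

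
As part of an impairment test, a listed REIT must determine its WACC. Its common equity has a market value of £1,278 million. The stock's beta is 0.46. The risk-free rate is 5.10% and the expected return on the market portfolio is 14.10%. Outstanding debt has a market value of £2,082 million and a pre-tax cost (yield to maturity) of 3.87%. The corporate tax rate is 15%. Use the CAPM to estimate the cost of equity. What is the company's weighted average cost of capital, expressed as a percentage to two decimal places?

5.55%

Market risk premium = 14.1% − 5.1% = 9.0%.
Cost of equity via CAPM: Re = 5.1% + 0.46 × 9.0% = 9.2400%.
Total capital V = 1278 + 2082 = 3360.
Equity: weight = 1278/3360 = 0.3804; cost = 9.24%.
Debt: weight = 2082/3360 = 0.6196; after-tax cost = 3.87% × (1 − 15%) = 3.2895%.
WACC = 0.3804 × 9.2400% + 0.6196 × 3.2895% = 5.5528%.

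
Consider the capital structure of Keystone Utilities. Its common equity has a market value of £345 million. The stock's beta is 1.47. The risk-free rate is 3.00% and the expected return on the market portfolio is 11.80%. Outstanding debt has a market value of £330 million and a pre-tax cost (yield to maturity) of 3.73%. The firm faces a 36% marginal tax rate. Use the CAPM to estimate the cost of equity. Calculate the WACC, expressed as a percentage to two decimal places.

9.31%

Market risk premium = 11.8% − 3.0% = 8.8%.
Cost of equity via CAPM: Re = 3.0% + 1.47 × 8.8% = 15.9360%.
Total capital V = 345 + 330 = 675.
Equity: weight = 345/675 = 0.5111; cost = 15.936%.
Debt: weight = 330/675 = 0.4889; after-tax cost = 3.73% × (1 − 36%) = 2.3872%.
WACC = 0.5111 × 15.9360% + 0.4889 × 2.3872% = 9.3121%.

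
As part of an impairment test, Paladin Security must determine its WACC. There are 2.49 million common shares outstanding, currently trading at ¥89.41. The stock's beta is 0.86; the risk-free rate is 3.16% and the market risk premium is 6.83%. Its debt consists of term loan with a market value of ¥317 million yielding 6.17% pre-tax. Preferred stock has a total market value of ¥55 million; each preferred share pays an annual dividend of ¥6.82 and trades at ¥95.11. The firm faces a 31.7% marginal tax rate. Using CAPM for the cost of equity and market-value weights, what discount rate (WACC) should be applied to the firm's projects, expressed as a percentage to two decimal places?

6.29%

Cost of equity via CAPM: Re = 3.16% + 0.86 × 6.83% = 9.0338%.
Cost of preferred: Rp = 6.82 / 95.11 = 7.1706%.
Market value of equity E = 89.41 × 2.49m = 222.6309m.
Total capital V = 222.6309 + 55 + 317 = 594.6309.
Equity: weight = 222.6309/594.6309 = 0.3744; cost = 9.0338%.
Preferred: weight = 55/594.6309 = 0.0925; cost = 7.1706%.
Term loan: weight = 317/594.6309 = 0.5331; after-tax cost = 6.17% × (1 − 31.7%) = 4.2141%.
WACC = 0.3744 × 9.0338% + 0.0925 × 7.1706% + 0.5331 × 4.2141% = 6.2921%.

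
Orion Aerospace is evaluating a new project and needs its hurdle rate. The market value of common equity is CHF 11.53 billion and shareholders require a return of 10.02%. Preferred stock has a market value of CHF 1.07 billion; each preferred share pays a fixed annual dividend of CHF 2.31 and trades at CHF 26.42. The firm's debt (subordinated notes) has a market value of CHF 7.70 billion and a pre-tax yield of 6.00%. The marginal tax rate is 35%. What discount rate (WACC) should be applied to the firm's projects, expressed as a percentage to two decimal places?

7.63%

Cost of preferred: Rp = 2.31 / 26.42 = 8.7434%.
Total capital V = 11.53 + 1.07 + 7.7 = 20.3.
Equity: weight = 11.53/20.3 = 0.5680; cost = 10.02%.
Preferred: weight = 1.07/20.3 = 0.0527; cost = 8.7434%.
Subordinated notes: weight = 7.7/20.3 = 0.3793; after-tax cost = 6% × (1 − 35%) = 3.9000%.
WACC = 0.5680 × 10.0200% + 0.0527 × 8.7434% + 0.3793 × 3.9000% = 7.6313%.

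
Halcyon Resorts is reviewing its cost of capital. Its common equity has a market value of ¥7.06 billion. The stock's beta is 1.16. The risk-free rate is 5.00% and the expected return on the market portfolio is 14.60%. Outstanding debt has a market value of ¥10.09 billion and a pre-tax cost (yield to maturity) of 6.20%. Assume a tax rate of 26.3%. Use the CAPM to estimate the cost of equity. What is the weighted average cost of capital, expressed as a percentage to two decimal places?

9.33%

Market risk premium = 14.6% − 5.0% = 9.6%.
Cost of equity via CAPM: Re = 5.0% + 1.16 × 9.6% = 16.1360%.
Total capital V = 7.06 + 10.09 = 17.15.
Equity: weight = 7.06/17.15 = 0.4117; cost = 16.136%.
Debt: weight = 10.09/17.15 = 0.5883; after-tax cost = 6.2% × (1 − 26.3%) = 4.5694%.
WACC = 0.4117 × 16.1360% + 0.5883 × 4.5694% = 9.3309%.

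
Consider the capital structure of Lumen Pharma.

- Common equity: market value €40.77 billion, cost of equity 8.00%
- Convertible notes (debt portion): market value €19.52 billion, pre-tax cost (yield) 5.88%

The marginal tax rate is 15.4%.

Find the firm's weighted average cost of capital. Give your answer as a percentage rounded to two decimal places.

Total capital V = 40.77 + 19.52 = 60.29.
Equity: weight = 40.77/60.29 = 0.6762; cost = 8%.
Convertible notes (debt portion): weight = 19.52/60.29 = 0.3238; after-tax cost = 5.88% × (1 − 15.4%) = 4.9745%.
WACC = 0.6762 × 8.0000% + 0.3238 × 4.9745% = 7.0204%.

7.02%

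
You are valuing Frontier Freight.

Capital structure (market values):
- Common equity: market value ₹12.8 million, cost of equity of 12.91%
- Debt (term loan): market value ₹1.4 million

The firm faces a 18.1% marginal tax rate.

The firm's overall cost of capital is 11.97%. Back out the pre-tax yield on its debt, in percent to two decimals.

Total capital V = 12.8 + 1.4 = 14.2.
Equity weight = 12.8/14.2 = 0.9014.
Term loan weight = 1.4/14.2 = 0.0986.
Equity contribution = 0.9014 × 12.91% = 11.6372%.
Remaining for debt = 11.97% − 11.6372% = 0.3328%.
Rd × (1 − 18.1%) × 0.0986 = 0.3328%  ⇒  Rd = 4.1218%.

4.12%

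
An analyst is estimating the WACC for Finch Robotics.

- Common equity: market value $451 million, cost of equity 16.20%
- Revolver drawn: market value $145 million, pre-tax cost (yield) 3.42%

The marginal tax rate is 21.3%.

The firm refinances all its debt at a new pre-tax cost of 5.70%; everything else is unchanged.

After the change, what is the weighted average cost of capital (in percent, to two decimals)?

13.35%

After the change:
Total capital V = 451 + 145 = 596.
Equity: weight = 451/596 = 0.7567; cost = 16.2%.
Revolver drawn: weight = 145/596 = 0.2433; after-tax cost = 5.7% × (1 − 21.3%) = 4.4859%.
WACC = 0.7567 × 16.2000% + 0.2433 × 4.4859% = 13.3501%.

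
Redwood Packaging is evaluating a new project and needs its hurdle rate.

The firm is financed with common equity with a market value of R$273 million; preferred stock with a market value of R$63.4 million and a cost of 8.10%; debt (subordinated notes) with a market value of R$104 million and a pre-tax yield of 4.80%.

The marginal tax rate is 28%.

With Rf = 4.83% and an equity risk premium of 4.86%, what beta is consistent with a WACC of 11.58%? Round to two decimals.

Total capital V = 273 + 63.4 + 104 = 440.4.
Equity weight = 273/440.4 = 0.6199.
Preferred weight = 63.4/440.4 = 0.1440.
Subordinated notes weight = 104/440.4 = 0.2361.
Debt contribution = 0.2361 × 4.8% × (1 − 28%) = 0.8161%.
Preferred contribution = 0.1440 × 8.1% = 1.1661%.
Required equity contribution = 11.58% − 1.9822% = 9.5978%  ⇒  Re = 15.4830%.
CAPM: 15.4830% = 4.83% + β × 4.86%  ⇒  β = 2.1920.

2.19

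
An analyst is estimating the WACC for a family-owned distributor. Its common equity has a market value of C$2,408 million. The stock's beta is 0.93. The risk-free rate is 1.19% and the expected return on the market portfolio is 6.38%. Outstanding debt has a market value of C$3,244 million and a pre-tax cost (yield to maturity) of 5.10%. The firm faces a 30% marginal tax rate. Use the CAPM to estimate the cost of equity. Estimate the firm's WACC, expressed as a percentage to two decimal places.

Market risk premium = 6.38% − 1.19% = 5.19%.
Cost of equity via CAPM: Re = 1.19% + 0.93 × 5.19% = 6.0167%.
Total capital V = 2408 + 3244 = 5652.
Equity: weight = 2408/5652 = 0.4260; cost = 6.0167%.
Debt: weight = 3244/5652 = 0.5740; after-tax cost = 5.1% × (1 − 30%) = 3.5700%.
WACC = 0.4260 × 6.0167% + 0.5740 × 3.5700% = 4.6124%.

4.61%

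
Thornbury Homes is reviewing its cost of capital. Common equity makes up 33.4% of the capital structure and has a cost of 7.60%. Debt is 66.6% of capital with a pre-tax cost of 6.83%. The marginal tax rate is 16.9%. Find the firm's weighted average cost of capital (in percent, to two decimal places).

After-tax cost of debt = 6.83% × (1 − 16.9%) = 5.6757%.
WACC = 0.334 × 7.6000% + 0.666 × 5.6757% = 6.3184%.

6.32%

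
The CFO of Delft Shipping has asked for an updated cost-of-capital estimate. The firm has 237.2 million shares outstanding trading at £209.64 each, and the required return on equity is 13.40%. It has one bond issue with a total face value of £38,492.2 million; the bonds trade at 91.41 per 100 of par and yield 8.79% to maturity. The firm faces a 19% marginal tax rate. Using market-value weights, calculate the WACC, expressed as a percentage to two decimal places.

Market value of equity E = 209.64 × 237.2m = 49726.608m. Market value of debt D = 38492.2m × 91.41/100 = 35185.72002m.
Total capital V = 49726.608 + 35185.72002 = 84912.32802.
Equity: weight = 49726.608/84912.32802 = 0.5856; cost = 13.4%.
Bonds outstanding: weight = 35185.72002/84912.32802 = 0.4144; after-tax cost = 8.79% × (1 − 19%) = 7.1199%.
WACC = 0.5856 × 13.4000% + 0.4144 × 7.1199% = 10.7977%.

10.80%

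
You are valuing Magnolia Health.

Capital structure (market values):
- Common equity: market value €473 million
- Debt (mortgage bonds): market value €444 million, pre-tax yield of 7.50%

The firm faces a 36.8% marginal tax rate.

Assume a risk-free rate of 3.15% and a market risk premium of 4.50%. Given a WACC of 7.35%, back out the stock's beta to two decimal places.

Total capital V = 473 + 444 = 917.
Equity weight = 473/917 = 0.5158.
Mortgage bonds weight = 444/917 = 0.4842.
Debt contribution = 0.4842 × 7.5% × (1 − 36.8%) = 2.2950%.
Required equity contribution = 7.35% − 2.2950% = 5.0550%  ⇒  Re = 9.8000%.
CAPM: 9.8000% = 3.15% + β × 4.5%  ⇒  β = 1.4778.

1.48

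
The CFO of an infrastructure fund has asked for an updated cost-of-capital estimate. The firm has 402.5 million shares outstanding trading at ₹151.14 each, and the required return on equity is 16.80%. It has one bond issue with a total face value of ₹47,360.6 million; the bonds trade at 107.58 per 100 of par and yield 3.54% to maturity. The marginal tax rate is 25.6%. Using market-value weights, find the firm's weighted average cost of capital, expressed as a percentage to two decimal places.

Market value of equity E = 151.14 × 402.5m = 60833.85m. Market value of debt D = 47360.6m × 107.58/100 = 50950.53348m.
Total capital V = 60833.85 + 50950.53348 = 111784.38348.
Equity: weight = 60833.85/111784.38348 = 0.5442; cost = 16.8%.
Bonds outstanding: weight = 50950.53348/111784.38348 = 0.4558; after-tax cost = 3.54% × (1 − 25.6%) = 2.6338%.
WACC = 0.5442 × 16.8000% + 0.4558 × 2.6338% = 10.3431%.

10.34%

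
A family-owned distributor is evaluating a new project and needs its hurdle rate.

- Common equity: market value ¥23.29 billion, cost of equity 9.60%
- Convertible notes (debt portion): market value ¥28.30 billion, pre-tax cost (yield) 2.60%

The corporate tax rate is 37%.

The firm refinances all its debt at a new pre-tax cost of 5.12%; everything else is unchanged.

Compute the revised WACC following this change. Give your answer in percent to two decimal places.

After the change:
Total capital V = 23.29 + 28.3 = 51.59.
Equity: weight = 23.29/51.59 = 0.4514; cost = 9.6%.
Convertible notes (debt portion): weight = 28.3/51.59 = 0.5486; after-tax cost = 5.12% × (1 − 37%) = 3.2256%.
WACC = 0.4514 × 9.6000% + 0.5486 × 3.2256% = 6.1033%.

6.10%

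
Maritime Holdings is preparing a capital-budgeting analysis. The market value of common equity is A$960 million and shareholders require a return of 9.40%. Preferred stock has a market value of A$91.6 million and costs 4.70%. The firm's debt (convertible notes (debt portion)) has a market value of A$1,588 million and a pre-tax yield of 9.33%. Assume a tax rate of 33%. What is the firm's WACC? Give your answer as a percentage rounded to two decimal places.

7.34%

Total capital V = 960 + 91.6 + 1588 = 2639.6.
Equity: weight = 960/2639.6 = 0.3637; cost = 9.4%.
Preferred: weight = 91.6/2639.6 = 0.0347; cost = 4.7%.
Convertible notes (debt portion): weight = 1588/2639.6 = 0.6016; after-tax cost = 9.33% × (1 − 33%) = 6.2511%.
WACC = 0.3637 × 9.4000% + 0.0347 × 4.7000% + 0.6016 × 6.2511% = 7.3425%.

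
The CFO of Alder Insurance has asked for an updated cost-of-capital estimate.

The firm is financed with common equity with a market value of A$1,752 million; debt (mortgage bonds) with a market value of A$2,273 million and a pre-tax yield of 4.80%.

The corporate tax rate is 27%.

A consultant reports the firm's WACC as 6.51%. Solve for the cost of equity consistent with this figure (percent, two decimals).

Total capital V = 1752 + 2273 = 4025.
Equity weight = 1752/4025 = 0.4353.
Mortgage bonds weight = 2273/4025 = 0.5647.
Debt contribution = 0.5647 × 4.8% × (1 − 27%) = 1.9788%.
Required equity contribution = 6.51% − 1.9788% = 4.5312%.
Re = 4.5312% / 0.4353 = 10.4099%.

10.41%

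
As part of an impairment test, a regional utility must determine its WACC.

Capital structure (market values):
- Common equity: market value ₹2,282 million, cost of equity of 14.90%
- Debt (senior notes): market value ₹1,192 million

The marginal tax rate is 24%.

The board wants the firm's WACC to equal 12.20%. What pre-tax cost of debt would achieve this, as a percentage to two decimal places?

9.25%

Total capital V = 2282 + 1192 = 3474.
Equity weight = 2282/3474 = 0.6569.
Senior notes weight = 1192/3474 = 0.3431.
Equity contribution = 0.6569 × 14.9% = 9.7875%.
Remaining for debt = 12.2% − 9.7875% = 2.4125%.
Rd × (1 − 24%) × 0.3431 = 2.4125%  ⇒  Rd = 9.2514%.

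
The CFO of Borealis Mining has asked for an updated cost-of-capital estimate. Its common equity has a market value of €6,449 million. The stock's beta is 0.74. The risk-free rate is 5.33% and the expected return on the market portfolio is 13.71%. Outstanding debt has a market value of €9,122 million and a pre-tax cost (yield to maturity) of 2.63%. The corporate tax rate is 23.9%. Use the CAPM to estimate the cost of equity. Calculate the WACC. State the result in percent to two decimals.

Market risk premium = 13.71% − 5.33% = 8.38%.
Cost of equity via CAPM: Re = 5.33% + 0.74 × 8.38% = 11.5312%.
Total capital V = 6449 + 9122 = 15571.
Equity: weight = 6449/15571 = 0.4142; cost = 11.5312%.
Debt: weight = 9122/15571 = 0.5858; after-tax cost = 2.63% × (1 − 23.9%) = 2.0014%.
WACC = 0.4142 × 11.5312% + 0.5858 × 2.0014% = 5.9483%.

5.95%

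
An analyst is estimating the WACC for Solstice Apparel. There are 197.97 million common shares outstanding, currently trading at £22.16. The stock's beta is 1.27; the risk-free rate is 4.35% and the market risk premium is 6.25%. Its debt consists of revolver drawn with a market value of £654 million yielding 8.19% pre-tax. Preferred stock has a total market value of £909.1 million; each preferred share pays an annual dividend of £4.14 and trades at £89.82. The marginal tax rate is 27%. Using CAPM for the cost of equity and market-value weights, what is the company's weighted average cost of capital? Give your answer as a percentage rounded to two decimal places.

10.42%

Cost of equity via CAPM: Re = 4.35% + 1.27 × 6.25% = 12.2875%.
Cost of preferred: Rp = 4.14 / 89.82 = 4.6092%.
Market value of equity E = 22.16 × 197.97m = 4387.0152m.
Total capital V = 4387.0152 + 909.1 + 654 = 5950.1152.
Equity: weight = 4387.0152/5950.1152 = 0.7373; cost = 12.2875%.
Preferred: weight = 909.1/5950.1152 = 0.1528; cost = 4.6092%.
Revolver drawn: weight = 654/5950.1152 = 0.1099; after-tax cost = 8.19% × (1 − 27%) = 5.9787%.
WACC = 0.7373 × 12.2875% + 0.1528 × 4.6092% + 0.1099 × 5.9787% = 10.4209%.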